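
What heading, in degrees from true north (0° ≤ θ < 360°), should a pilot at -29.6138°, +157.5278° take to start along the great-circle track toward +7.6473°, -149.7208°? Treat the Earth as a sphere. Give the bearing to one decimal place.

62.4°

Δλ = -149.7208 − 157.5278 = -307.2486°; wrapped into (−180°, 180°]: 52.7514°.
θ = atan2( sin Δλ · cos φ₂ , cos φ₁ · sin φ₂ − sin φ₁ · cos φ₂ · cos Δλ )
  = atan2(0.78894, 0.41213) = 62.418° → normalised to [0°, 360°): 62.418°.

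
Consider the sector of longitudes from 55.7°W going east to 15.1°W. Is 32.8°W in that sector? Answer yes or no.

Band width going east from -55.7° to -15.1°: ((-15.1 − -55.7) mod 360) = 40.6°.
Offset of -32.8° east of the west edge: ((-32.8 − -55.7) mod 360) = 22.9°.
22.9° ≤ 40.6° ⇒ inside.

Yes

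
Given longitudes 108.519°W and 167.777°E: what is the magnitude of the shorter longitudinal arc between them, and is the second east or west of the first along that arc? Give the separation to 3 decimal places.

Raw difference: 167.777 − -108.519 = 276.296°.
Normalise into (−180°, 180°]: 276.296° − 360° = -83.704°.
Negative ⇒ the second point lies to the west; separation 83.704°.

83.704° west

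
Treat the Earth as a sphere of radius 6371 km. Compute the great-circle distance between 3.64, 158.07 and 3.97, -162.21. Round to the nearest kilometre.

4407 km

Δλ = -162.21 − 158.07 = -320.28°; wrapped into (−180°, 180°]: 39.72°.
Δφ = 3.97 − 3.64 = 0.33°.
a = sin²(Δφ/2) + cos φ₁ · cos φ₂ · sin²(Δλ/2) = 0.114911.
c = 2·atan2(√a, √(1−a)) = 0.69168 rad → d = 6371·c ≈ 4406.67 km.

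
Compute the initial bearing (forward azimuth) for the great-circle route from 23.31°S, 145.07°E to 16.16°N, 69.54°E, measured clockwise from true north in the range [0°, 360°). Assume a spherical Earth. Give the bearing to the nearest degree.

291°

Δλ = 69.54 − 145.07 = -75.53°.
θ = atan2( sin Δλ · cos φ₂ , cos φ₁ · sin φ₂ − sin φ₁ · cos φ₂ · cos Δλ )
  = atan2(-0.93002, 0.35057) = -69.346° → normalised to [0°, 360°): 290.654°.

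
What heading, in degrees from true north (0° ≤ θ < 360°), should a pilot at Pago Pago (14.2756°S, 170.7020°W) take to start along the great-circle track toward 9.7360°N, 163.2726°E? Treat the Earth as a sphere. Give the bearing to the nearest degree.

Δλ = 163.2726 − -170.7020 = 333.9746°; wrapped into (−180°, 180°]: -26.0254°.
θ = atan2( sin Δλ · cos φ₂ , cos φ₁ · sin φ₂ − sin φ₁ · cos φ₂ · cos Δλ )
  = atan2(-0.43245, 0.38228) = -48.524° → normalised to [0°, 360°): 311.476°.

311°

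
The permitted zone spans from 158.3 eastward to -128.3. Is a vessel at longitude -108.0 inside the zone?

Band width going east from +158.3° to -128.3°: ((-128.3 − 158.3) mod 360) = 73.4°.
Offset of -108.0° east of the west edge: ((-108.0 − 158.3) mod 360) = 93.7°.
93.7° > 73.4° ⇒ outside.

No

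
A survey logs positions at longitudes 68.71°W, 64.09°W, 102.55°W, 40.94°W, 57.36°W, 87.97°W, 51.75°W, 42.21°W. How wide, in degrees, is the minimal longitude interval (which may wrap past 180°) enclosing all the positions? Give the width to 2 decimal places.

Sort the longitudes: -102.55°, -87.97°, -68.71°, -64.09°, -57.36°, -51.75°, -42.21°, -40.94°.
Eastward gaps between consecutive values (wrapping around): 14.58°, 19.26°, 4.62°, 6.73°, 5.61°, 9.54°, 1.27°, 298.39°.
Largest gap = 298.39° ⇒ minimal covering band is its complement: 360° − 298.39° = 61.61°.
Band runs from -102.55° eastward to -40.94°.

61.61°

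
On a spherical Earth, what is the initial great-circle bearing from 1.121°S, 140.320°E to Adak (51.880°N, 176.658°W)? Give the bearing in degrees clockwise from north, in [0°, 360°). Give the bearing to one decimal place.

27.9°

Δλ = -176.658 − 140.320 = -316.978°; wrapped into (−180°, 180°]: 43.022°.
θ = atan2( sin Δλ · cos φ₂ , cos φ₁ · sin φ₂ − sin φ₁ · cos φ₂ · cos Δλ )
  = atan2(0.42118, 0.79540) = 27.902° → normalised to [0°, 360°): 27.902°.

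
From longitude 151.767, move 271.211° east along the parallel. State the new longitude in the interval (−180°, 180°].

Start at +151.767°; shift +271.211° → +422.978°.
+422.978° lies outside (−180°, 180°]; subtract 360° → +62.978°.

+62.978°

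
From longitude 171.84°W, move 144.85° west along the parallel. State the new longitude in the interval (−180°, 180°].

43.31°E

Start at -171.84°; shift −144.85° → -316.69°.
-316.69° lies outside (−180°, 180°]; add 360° → +43.31°.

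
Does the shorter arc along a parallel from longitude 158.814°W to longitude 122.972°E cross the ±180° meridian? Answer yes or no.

Yes

Naïve |122.972 − -158.814| = 281.786° > 180°, so the shorter arc goes the other way round — across 180°.
Signed shortest Δλ = ((122.972 − -158.814 + 180) mod 360) − 180 = -78.214°.
Going west by 78.214° from -158.814° passes through 180° before reaching +122.972°.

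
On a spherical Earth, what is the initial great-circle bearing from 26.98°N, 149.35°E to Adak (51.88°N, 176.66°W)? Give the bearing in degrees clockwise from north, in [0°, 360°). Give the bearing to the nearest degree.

36°

Δλ = -176.66 − 149.35 = -326.01°; wrapped into (−180°, 180°]: 33.99°.
θ = atan2( sin Δλ · cos φ₂ , cos φ₁ · sin φ₂ − sin φ₁ · cos φ₂ · cos Δλ )
  = atan2(0.34511, 0.46889) = 36.353° → normalised to [0°, 360°): 36.353°.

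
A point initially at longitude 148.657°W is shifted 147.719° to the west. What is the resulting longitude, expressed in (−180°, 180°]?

Start at -148.657°; shift −147.719° → -296.376°.
-296.376° lies outside (−180°, 180°]; add 360° → +63.624°.

63.624°E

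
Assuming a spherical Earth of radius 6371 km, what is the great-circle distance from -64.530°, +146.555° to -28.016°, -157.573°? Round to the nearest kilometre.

5607 km

Δλ = -157.573 − 146.555 = -304.128°; wrapped into (−180°, 180°]: 55.872°.
Δφ = -28.016 − -64.530 = 36.514°.
a = sin²(Δφ/2) + cos φ₁ · cos φ₂ · sin²(Δλ/2) = 0.181468.
c = 2·atan2(√a, √(1−a)) = 0.88011 rad → d = 6371·c ≈ 5607.20 km.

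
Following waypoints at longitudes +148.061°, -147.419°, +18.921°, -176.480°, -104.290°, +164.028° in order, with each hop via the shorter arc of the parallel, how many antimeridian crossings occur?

3

Leg 1: +148.061° → -147.419°, shortest Δλ = 64.52° (east) — crosses 180°.
Leg 2: -147.419° → +18.921°, shortest Δλ = 166.34° (east) — does not cross 180°.
Leg 3: +18.921° → -176.480°, shortest Δλ = 164.599° (east) — crosses 180°.
Leg 4: -176.480° → -104.290°, shortest Δλ = 72.19° (east) — does not cross 180°.
Leg 5: -104.290° → +164.028°, shortest Δλ = -91.682° (west) — crosses 180°.
Total crossings: 3.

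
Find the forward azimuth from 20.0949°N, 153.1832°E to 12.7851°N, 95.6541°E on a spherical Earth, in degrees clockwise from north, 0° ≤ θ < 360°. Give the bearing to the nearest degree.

272°

Δλ = 95.6541 − 153.1832 = -57.5291°.
θ = atan2( sin Δλ · cos φ₂ , cos φ₁ · sin φ₂ − sin φ₁ · cos φ₂ · cos Δλ )
  = atan2(-0.82275, 0.02794) = -88.055° → normalised to [0°, 360°): 271.945°.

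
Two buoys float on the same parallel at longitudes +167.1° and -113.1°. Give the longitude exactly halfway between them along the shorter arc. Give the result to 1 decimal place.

Signed shortest Δλ from +167.1° to -113.1° is +79.8°.
Midpoint longitude = +167.1° + (+79.8°)/2 = +167.1° + 39.9° = +207.0°.
Normalise into (−180°, 180°]: -153.0°.
(The naïve average (+167.1 + -113.1)/2 = 27.0° is on the wrong side of the globe.)

-153.0°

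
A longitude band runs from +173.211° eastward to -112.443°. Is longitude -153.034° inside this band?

Yes

Band width going east from +173.211° to -112.443°: ((-112.443 − 173.211) mod 360) = 74.346°.
Offset of -153.034° east of the west edge: ((-153.034 − 173.211) mod 360) = 33.755°.
33.755° ≤ 74.346° ⇒ inside.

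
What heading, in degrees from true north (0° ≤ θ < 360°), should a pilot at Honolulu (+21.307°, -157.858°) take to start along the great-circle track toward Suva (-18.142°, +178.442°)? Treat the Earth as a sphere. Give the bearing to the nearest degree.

212°

Δλ = 178.442 − -157.858 = 336.300°; wrapped into (−180°, 180°]: -23.700°.
θ = atan2( sin Δλ · cos φ₂ , cos φ₁ · sin φ₂ − sin φ₁ · cos φ₂ · cos Δλ )
  = atan2(-0.38197, -0.60627) = -147.788° → normalised to [0°, 360°): 212.212°.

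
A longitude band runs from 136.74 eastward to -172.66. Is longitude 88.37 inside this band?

No

Band width going east from +136.74° to -172.66°: ((-172.66 − 136.74) mod 360) = 50.60°.
Offset of +88.37° east of the west edge: ((88.37 − 136.74) mod 360) = 311.63°.
311.63° > 50.60° ⇒ outside.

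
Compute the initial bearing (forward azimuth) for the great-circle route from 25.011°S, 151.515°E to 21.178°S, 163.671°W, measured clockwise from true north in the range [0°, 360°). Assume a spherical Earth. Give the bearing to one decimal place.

94.2°

Δλ = -163.671 − 151.515 = -315.186°; wrapped into (−180°, 180°]: 44.814°.
θ = atan2( sin Δλ · cos φ₂ , cos φ₁ · sin φ₂ − sin φ₁ · cos φ₂ · cos Δλ )
  = atan2(0.65721, -0.04772) = 94.153° → normalised to [0°, 360°): 94.153°.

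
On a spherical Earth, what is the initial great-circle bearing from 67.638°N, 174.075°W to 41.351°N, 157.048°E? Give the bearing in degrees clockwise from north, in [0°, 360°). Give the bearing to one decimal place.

225.5°

Δλ = 157.048 − -174.075 = 331.123°; wrapped into (−180°, 180°]: -28.877°.
θ = atan2( sin Δλ · cos φ₂ , cos φ₁ · sin φ₂ − sin φ₁ · cos φ₂ · cos Δλ )
  = atan2(-0.36252, -0.35655) = -134.524° → normalised to [0°, 360°): 225.476°.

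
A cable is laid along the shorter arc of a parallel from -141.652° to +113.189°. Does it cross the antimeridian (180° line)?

Naïve |113.189 − -141.652| = 254.841° > 180°, so the shorter arc goes the other way round — across 180°.
Signed shortest Δλ = ((113.189 − -141.652 + 180) mod 360) − 180 = -105.159°.
Going west by 105.159° from -141.652° passes through 180° before reaching +113.189°.

Yes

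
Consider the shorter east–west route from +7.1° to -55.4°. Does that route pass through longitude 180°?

Signed shortest Δλ = ((-55.4 − 7.1 + 180) mod 360) − 180 = -62.5°.
Going west by 62.5° from +7.1° reaches -55.4° without touching 180°.

No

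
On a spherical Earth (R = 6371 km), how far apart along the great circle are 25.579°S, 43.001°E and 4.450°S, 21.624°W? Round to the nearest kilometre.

Δλ = -21.624 − 43.001 = -64.625°.
Δφ = -4.450 − -25.579 = 21.129°.
a = sin²(Δφ/2) + cos φ₁ · cos φ₂ · sin²(Δλ/2) = 0.290563.
c = 2·atan2(√a, √(1−a)) = 1.13859 rad → d = 6371·c ≈ 7253.96 km.

7254 km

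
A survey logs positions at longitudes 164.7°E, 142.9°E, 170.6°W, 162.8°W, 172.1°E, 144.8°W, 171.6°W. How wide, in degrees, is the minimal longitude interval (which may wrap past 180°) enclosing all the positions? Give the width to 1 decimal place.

Sort the longitudes: -171.6°, -170.6°, -162.8°, -144.8°, +142.9°, +164.7°, +172.1°.
Eastward gaps between consecutive values (wrapping around): 1.0°, 7.8°, 18.0°, 287.7°, 21.8°, 7.4°, 16.3°.
Largest gap = 287.7° ⇒ minimal covering band is its complement: 360° − 287.7° = 72.3°.
Band runs from +142.9° eastward to -144.8°, crossing the antimeridian.

72.3°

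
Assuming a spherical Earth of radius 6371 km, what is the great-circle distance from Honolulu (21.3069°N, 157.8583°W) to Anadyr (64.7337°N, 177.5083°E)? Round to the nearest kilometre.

Δλ = 177.5083 − -157.8583 = 335.3666°; wrapped into (−180°, 180°]: -24.6334°.
Δφ = 64.7337 − 21.3069 = 43.4268°.
a = sin²(Δφ/2) + cos φ₁ · cos φ₂ · sin²(Δλ/2) = 0.154968.
c = 2·atan2(√a, √(1−a)) = 0.80922 rad → d = 6371·c ≈ 5155.53 km.

5156 km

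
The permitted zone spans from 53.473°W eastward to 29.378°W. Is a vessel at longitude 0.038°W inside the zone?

Band width going east from -53.473° to -29.378°: ((-29.378 − -53.473) mod 360) = 24.095°.
Offset of -0.038° east of the west edge: ((-0.038 − -53.473) mod 360) = 53.435°.
53.435° > 24.095° ⇒ outside.

No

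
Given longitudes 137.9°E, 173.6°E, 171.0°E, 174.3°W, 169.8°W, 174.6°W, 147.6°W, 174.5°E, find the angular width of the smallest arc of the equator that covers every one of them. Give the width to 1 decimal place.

74.5°

Sort the longitudes: -174.6°, -174.3°, -169.8°, -147.6°, +137.9°, +171.0°, +173.6°, +174.5°.
Eastward gaps between consecutive values (wrapping around): 0.3°, 4.5°, 22.2°, 285.5°, 33.1°, 2.6°, 0.9°, 10.9°.
Largest gap = 285.5° ⇒ minimal covering band is its complement: 360° − 285.5° = 74.5°.
Band runs from +137.9° eastward to -147.6°, crossing the antimeridian.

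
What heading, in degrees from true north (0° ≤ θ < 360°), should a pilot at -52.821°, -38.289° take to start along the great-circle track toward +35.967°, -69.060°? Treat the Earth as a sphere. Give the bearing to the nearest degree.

Δλ = -69.060 − -38.289 = -30.771°.
θ = atan2( sin Δλ · cos φ₂ , cos φ₁ · sin φ₂ − sin φ₁ · cos φ₂ · cos Δλ )
  = atan2(-0.41407, 0.90899) = -24.491° → normalised to [0°, 360°): 335.509°.

336°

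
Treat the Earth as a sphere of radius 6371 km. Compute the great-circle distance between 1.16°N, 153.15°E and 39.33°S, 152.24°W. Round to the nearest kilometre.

7140 km

Δλ = -152.24 − 153.15 = -305.39°; wrapped into (−180°, 180°]: 54.61°.
Δφ = -39.33 − 1.16 = -40.49°.
a = sin²(Δφ/2) + cos φ₁ · cos φ₂ · sin²(Δλ/2) = 0.282477.
c = 2·atan2(√a, √(1−a)) = 1.12071 rad → d = 6371·c ≈ 7140.02 km.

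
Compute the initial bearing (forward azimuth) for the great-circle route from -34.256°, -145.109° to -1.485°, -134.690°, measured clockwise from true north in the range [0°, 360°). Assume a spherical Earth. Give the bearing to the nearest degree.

19°

Δλ = -134.690 − -145.109 = 10.419°.
θ = atan2( sin Δλ · cos φ₂ , cos φ₁ · sin φ₂ − sin φ₁ · cos φ₂ · cos Δλ )
  = atan2(0.18078, 0.53200) = 18.769° → normalised to [0°, 360°): 18.769°.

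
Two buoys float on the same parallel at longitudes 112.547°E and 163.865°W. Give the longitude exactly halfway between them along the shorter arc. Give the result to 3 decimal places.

154.341°E

Signed shortest Δλ from +112.547° to -163.865° is +83.588°.
Midpoint longitude = +112.547° + (+83.588°)/2 = +112.547° + 41.794° = +154.341°.
(The naïve average (+112.547 + -163.865)/2 = -25.659° is on the wrong side of the globe.)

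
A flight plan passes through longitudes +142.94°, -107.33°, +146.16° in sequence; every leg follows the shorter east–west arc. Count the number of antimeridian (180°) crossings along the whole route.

2

Leg 1: +142.94° → -107.33°, shortest Δλ = 109.73° (east) — crosses 180°.
Leg 2: -107.33° → +146.16°, shortest Δλ = -106.51° (west) — crosses 180°.
Total crossings: 2.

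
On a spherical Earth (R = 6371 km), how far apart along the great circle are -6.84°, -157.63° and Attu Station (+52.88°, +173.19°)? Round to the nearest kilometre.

Δλ = 173.19 − -157.63 = 330.82°; wrapped into (−180°, 180°]: -29.18°.
Δφ = 52.88 − -6.84 = 59.72°.
a = sin²(Δφ/2) + cos φ₁ · cos φ₂ · sin²(Δλ/2) = 0.285908.
c = 2·atan2(√a, √(1−a)) = 1.12831 rad → d = 6371·c ≈ 7188.49 km.

7188 km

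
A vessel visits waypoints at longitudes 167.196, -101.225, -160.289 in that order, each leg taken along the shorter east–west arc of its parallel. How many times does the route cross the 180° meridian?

1

Leg 1: +167.196° → -101.225°, shortest Δλ = 91.579° (east) — crosses 180°.
Leg 2: -101.225° → -160.289°, shortest Δλ = -59.064° (west) — does not cross 180°.
Total crossings: 1.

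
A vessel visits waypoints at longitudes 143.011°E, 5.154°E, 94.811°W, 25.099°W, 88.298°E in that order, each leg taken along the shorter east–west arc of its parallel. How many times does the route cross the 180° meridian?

Leg 1: +143.011° → +5.154°, shortest Δλ = -137.857° (west) — does not cross 180°.
Leg 2: +5.154° → -94.811°, shortest Δλ = -99.965° (west) — does not cross 180°.
Leg 3: -94.811° → -25.099°, shortest Δλ = 69.712° (east) — does not cross 180°.
Leg 4: -25.099° → +88.298°, shortest Δλ = 113.397° (east) — does not cross 180°.
Total crossings: 0.

0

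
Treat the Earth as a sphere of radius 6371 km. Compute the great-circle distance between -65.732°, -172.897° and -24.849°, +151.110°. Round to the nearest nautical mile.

2808 nmi

Δλ = 151.110 − -172.897 = 324.007°; wrapped into (−180°, 180°]: -35.993°.
Δφ = -24.849 − -65.732 = 40.883°.
a = sin²(Δφ/2) + cos φ₁ · cos φ₂ · sin²(Δλ/2) = 0.157577.
c = 2·atan2(√a, √(1−a)) = 0.81640 rad → d = 6371·c ≈ 5201.30 km ≈ 2808.48 nmi.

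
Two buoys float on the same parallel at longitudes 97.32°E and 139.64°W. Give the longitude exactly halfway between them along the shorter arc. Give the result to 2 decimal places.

158.84°E

Signed shortest Δλ from +97.32° to -139.64° is +123.04°.
Midpoint longitude = +97.32° + (+123.04°)/2 = +97.32° + 61.52° = +158.84°.
(The naïve average (+97.32 + -139.64)/2 = -21.16° is on the wrong side of the globe.)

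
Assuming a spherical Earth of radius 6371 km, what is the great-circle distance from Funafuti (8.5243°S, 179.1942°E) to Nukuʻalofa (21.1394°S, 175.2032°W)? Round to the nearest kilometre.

Δλ = -175.2032 − 179.1942 = -354.3974°; wrapped into (−180°, 180°]: 5.6026°.
Δφ = -21.1394 − -8.5243 = -12.6151°.
a = sin²(Δφ/2) + cos φ₁ · cos φ₂ · sin²(Δλ/2) = 0.014274.
c = 2·atan2(√a, √(1−a)) = 0.23952 rad → d = 6371·c ≈ 1525.96 km.

1526 km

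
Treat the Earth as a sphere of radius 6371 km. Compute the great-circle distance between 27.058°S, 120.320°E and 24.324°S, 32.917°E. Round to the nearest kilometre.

8567 km

Δλ = 32.917 − 120.320 = -87.403°.
Δφ = -24.324 − -27.058 = 2.734°.
a = sin²(Δφ/2) + cos φ₁ · cos φ₂ · sin²(Δλ/2) = 0.387931.
c = 2·atan2(√a, √(1−a)) = 1.34474 rad → d = 6371·c ≈ 8567.33 km.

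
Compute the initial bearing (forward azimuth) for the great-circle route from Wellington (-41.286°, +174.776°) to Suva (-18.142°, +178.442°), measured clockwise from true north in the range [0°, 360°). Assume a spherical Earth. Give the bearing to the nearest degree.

9°

Δλ = 178.442 − 174.776 = 3.666°.
θ = atan2( sin Δλ · cos φ₂ , cos φ₁ · sin φ₂ − sin φ₁ · cos φ₂ · cos Δλ )
  = atan2(0.06076, 0.39176) = 8.816° → normalised to [0°, 360°): 8.816°.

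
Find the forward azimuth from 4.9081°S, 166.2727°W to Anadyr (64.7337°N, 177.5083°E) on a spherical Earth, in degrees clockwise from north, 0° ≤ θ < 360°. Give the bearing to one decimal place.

352.7°

Δλ = 177.5083 − -166.2727 = 343.7810°; wrapped into (−180°, 180°]: -16.2190°.
θ = atan2( sin Δλ · cos φ₂ , cos φ₁ · sin φ₂ − sin φ₁ · cos φ₂ · cos Δλ )
  = atan2(-0.11922, 0.93608) = -7.258° → normalised to [0°, 360°): 352.742°.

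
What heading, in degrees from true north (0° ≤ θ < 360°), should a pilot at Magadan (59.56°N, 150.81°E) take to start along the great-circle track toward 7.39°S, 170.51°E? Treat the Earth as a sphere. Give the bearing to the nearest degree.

159°

Δλ = 170.51 − 150.81 = 19.70°.
θ = atan2( sin Δλ · cos φ₂ , cos φ₁ · sin φ₂ − sin φ₁ · cos φ₂ · cos Δλ )
  = atan2(0.33430, -0.87012) = 158.984° → normalised to [0°, 360°): 158.984°.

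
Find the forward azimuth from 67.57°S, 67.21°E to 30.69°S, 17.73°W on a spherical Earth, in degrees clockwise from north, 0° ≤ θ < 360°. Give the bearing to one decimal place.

261.7°

Δλ = -17.73 − 67.21 = -84.94°.
θ = atan2( sin Δλ · cos φ₂ , cos φ₁ · sin φ₂ − sin φ₁ · cos φ₂ · cos Δλ )
  = atan2(-0.85659, -0.12463) = -98.279° → normalised to [0°, 360°): 261.721°.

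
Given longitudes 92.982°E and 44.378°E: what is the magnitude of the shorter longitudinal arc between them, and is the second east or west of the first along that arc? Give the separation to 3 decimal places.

48.604° west

Raw difference: 44.378 − 92.982 = -48.604°.
Normalise into (−180°, 180°]: -48.604° stays -48.604°.
Negative ⇒ the second point lies to the west; separation 48.604°.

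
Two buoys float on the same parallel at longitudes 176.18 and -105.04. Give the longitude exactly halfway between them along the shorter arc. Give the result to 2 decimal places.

Signed shortest Δλ from +176.18° to -105.04° is +78.78°.
Midpoint longitude = +176.18° + (+78.78°)/2 = +176.18° + 39.39° = +215.57°.
Normalise into (−180°, 180°]: -144.43°.
(The naïve average (+176.18 + -105.04)/2 = 35.57° is on the wrong side of the globe.)

-144.43°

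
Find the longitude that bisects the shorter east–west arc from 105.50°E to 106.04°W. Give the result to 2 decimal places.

Signed shortest Δλ from +105.50° to -106.04° is +148.46°.
Midpoint longitude = +105.50° + (+148.46°)/2 = +105.50° + 74.23° = +179.73°.
(The naïve average (+105.50 + -106.04)/2 = -0.27° is on the wrong side of the globe.)

179.73°E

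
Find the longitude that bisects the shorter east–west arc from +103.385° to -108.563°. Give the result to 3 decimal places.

Signed shortest Δλ from +103.385° to -108.563° is +148.052°.
Midpoint longitude = +103.385° + (+148.052°)/2 = +103.385° + 74.026° = +177.411°.
(The naïve average (+103.385 + -108.563)/2 = -2.589° is on the wrong side of the globe.)

+177.411°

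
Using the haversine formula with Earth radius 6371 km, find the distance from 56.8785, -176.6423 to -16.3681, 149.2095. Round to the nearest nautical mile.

Δλ = 149.2095 − -176.6423 = 325.8518°; wrapped into (−180°, 180°]: -34.1482°.
Δφ = -16.3681 − 56.8785 = -73.2466°.
a = sin²(Δφ/2) + cos φ₁ · cos φ₂ · sin²(Δλ/2) = 0.401069.
c = 2·atan2(√a, √(1−a)) = 1.37162 rad → d = 6371·c ≈ 8738.59 km ≈ 4718.46 nmi.

4718 nmi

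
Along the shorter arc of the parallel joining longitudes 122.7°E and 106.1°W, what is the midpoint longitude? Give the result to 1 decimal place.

171.7°W

Signed shortest Δλ from +122.7° to -106.1° is +131.2°.
Midpoint longitude = +122.7° + (+131.2°)/2 = +122.7° + 65.6° = +188.3°.
Normalise into (−180°, 180°]: -171.7°.
(The naïve average (+122.7 + -106.1)/2 = 8.3° is on the wrong side of the globe.)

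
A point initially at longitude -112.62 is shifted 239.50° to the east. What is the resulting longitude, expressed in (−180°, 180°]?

+126.88°

Start at -112.62°; shift +239.50° → +126.88°.
+126.88° already lies in (−180°, 180°].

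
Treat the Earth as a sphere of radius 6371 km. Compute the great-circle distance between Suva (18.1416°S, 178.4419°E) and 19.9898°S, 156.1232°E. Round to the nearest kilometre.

2353 km

Δλ = 156.1232 − 178.4419 = -22.3187°.
Δφ = -19.9898 − -18.1416 = -1.8482°.
a = sin²(Δφ/2) + cos φ₁ · cos φ₂ · sin²(Δλ/2) = 0.033711.
c = 2·atan2(√a, √(1−a)) = 0.36930 rad → d = 6371·c ≈ 2352.84 km.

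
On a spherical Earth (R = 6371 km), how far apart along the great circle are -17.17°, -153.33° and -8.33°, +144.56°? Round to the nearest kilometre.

Δλ = 144.56 − -153.33 = 297.89°; wrapped into (−180°, 180°]: -62.11°.
Δφ = -8.33 − -17.17 = 8.84°.
a = sin²(Δφ/2) + cos φ₁ · cos φ₂ · sin²(Δλ/2) = 0.257509.
c = 2·atan2(√a, √(1−a)) = 1.06445 rad → d = 6371·c ≈ 6781.64 km.

6782 km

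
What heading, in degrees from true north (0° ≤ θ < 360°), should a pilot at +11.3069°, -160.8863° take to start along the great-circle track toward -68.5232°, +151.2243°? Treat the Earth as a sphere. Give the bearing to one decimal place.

Δλ = 151.2243 − -160.8863 = 312.1106°; wrapped into (−180°, 180°]: -47.8894°.
θ = atan2( sin Δλ · cos φ₂ , cos φ₁ · sin φ₂ − sin φ₁ · cos φ₂ · cos Δλ )
  = atan2(-0.27161, -0.96064) = -164.212° → normalised to [0°, 360°): 195.788°.

195.8°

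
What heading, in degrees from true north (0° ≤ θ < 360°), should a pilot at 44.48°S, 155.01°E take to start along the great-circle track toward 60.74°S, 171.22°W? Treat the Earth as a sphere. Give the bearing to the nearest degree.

Δλ = -171.22 − 155.01 = -326.23°; wrapped into (−180°, 180°]: 33.77°.
θ = atan2( sin Δλ · cos φ₂ , cos φ₁ · sin φ₂ − sin φ₁ · cos φ₂ · cos Δλ )
  = atan2(0.27169, -0.33778) = 141.189° → normalised to [0°, 360°): 141.189°.

141°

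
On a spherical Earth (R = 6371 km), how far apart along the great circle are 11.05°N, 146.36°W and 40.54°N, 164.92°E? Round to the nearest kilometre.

5774 km

Δλ = 164.92 − -146.36 = 311.28°; wrapped into (−180°, 180°]: -48.72°.
Δφ = 40.54 − 11.05 = 29.49°.
a = sin²(Δφ/2) + cos φ₁ · cos φ₂ · sin²(Δλ/2) = 0.191673.
c = 2·atan2(√a, √(1−a)) = 0.90631 rad → d = 6371·c ≈ 5774.11 km.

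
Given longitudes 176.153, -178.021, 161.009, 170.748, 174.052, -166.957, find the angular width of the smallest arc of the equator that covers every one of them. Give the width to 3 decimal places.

Sort the longitudes: -178.021°, -166.957°, +161.009°, +170.748°, +174.052°, +176.153°.
Eastward gaps between consecutive values (wrapping around): 11.064°, 327.966°, 9.739°, 3.304°, 2.101°, 5.826°.
Largest gap = 327.966° ⇒ minimal covering band is its complement: 360° − 327.966° = 32.034°.
Band runs from +161.009° eastward to -166.957°, crossing the antimeridian.

32.034°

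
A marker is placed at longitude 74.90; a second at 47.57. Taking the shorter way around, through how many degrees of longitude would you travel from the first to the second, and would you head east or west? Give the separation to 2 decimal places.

27.33° west

Raw difference: 47.57 − 74.90 = -27.33°.
Normalise into (−180°, 180°]: -27.33° stays -27.33°.
Negative ⇒ the second point lies to the west; separation 27.33°.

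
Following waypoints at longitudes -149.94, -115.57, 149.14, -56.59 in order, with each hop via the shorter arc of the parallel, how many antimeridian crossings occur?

Leg 1: -149.94° → -115.57°, shortest Δλ = 34.37° (east) — does not cross 180°.
Leg 2: -115.57° → +149.14°, shortest Δλ = -95.29° (west) — crosses 180°.
Leg 3: +149.14° → -56.59°, shortest Δλ = 154.27° (east) — crosses 180°.
Total crossings: 2.

2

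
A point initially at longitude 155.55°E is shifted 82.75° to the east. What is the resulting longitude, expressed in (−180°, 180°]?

121.70°W

Start at +155.55°; shift +82.75° → +238.30°.
+238.30° lies outside (−180°, 180°]; subtract 360° → -121.70°.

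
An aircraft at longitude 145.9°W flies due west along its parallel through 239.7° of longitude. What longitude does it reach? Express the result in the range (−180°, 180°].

Start at -145.9°; shift −239.7° → -385.6°.
-385.6° lies outside (−180°, 180°]; add 360° → -25.6°.

25.6°W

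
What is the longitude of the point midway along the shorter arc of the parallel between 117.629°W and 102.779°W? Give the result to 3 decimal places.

Signed shortest Δλ from -117.629° to -102.779° is +14.850°.
Midpoint longitude = -117.629° + (+14.850°)/2 = -117.629° + 7.425° = -110.204°.

110.204°W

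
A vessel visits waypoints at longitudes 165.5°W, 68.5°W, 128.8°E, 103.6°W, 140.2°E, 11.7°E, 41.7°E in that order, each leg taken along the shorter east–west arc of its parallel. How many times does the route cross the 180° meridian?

Leg 1: -165.5° → -68.5°, shortest Δλ = 97.0° (east) — does not cross 180°.
Leg 2: -68.5° → +128.8°, shortest Δλ = -162.7° (west) — crosses 180°.
Leg 3: +128.8° → -103.6°, shortest Δλ = 127.6° (east) — crosses 180°.
Leg 4: -103.6° → +140.2°, shortest Δλ = -116.2° (west) — crosses 180°.
Leg 5: +140.2° → +11.7°, shortest Δλ = -128.5° (west) — does not cross 180°.
Leg 6: +11.7° → +41.7°, shortest Δλ = 30.0° (east) — does not cross 180°.
Total crossings: 3.

3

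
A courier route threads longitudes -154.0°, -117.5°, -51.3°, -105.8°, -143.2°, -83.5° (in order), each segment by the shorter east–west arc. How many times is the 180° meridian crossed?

Leg 1: -154.0° → -117.5°, shortest Δλ = 36.5° (east) — does not cross 180°.
Leg 2: -117.5° → -51.3°, shortest Δλ = 66.2° (east) — does not cross 180°.
Leg 3: -51.3° → -105.8°, shortest Δλ = -54.5° (west) — does not cross 180°.
Leg 4: -105.8° → -143.2°, shortest Δλ = -37.4° (west) — does not cross 180°.
Leg 5: -143.2° → -83.5°, shortest Δλ = 59.7° (east) — does not cross 180°.
Total crossings: 0.

0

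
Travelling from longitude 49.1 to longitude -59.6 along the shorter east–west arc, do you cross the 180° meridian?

Signed shortest Δλ = ((-59.6 − 49.1 + 180) mod 360) − 180 = -108.7°.
Going west by 108.7° from +49.1° reaches -59.6° without touching 180°.

No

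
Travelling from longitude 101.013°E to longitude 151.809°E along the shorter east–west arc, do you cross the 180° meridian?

Signed shortest Δλ = ((151.809 − 101.013 + 180) mod 360) − 180 = 50.796°.
Going east by 50.796° from +101.013° reaches +151.809° without touching 180°.

No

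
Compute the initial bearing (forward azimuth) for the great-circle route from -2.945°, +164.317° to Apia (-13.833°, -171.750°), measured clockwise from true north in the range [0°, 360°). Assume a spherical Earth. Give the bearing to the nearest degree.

116°

Δλ = -171.750 − 164.317 = -336.067°; wrapped into (−180°, 180°]: 23.933°.
θ = atan2( sin Δλ · cos φ₂ , cos φ₁ · sin φ₂ − sin φ₁ · cos φ₂ · cos Δλ )
  = atan2(0.39390, -0.19318) = 116.124° → normalised to [0°, 360°): 116.124°.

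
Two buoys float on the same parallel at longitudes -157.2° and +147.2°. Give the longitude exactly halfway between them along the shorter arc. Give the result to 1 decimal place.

Signed shortest Δλ from -157.2° to +147.2° is -55.6°.
Midpoint longitude = -157.2° + (-55.6°)/2 = -157.2° − 27.8° = -185.0°.
Normalise into (−180°, 180°]: +175.0°.
(The naïve average (-157.2 + +147.2)/2 = -5.0° is on the wrong side of the globe.)

+175.0°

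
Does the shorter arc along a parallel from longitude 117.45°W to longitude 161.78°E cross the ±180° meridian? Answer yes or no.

Naïve |161.78 − -117.45| = 279.23° > 180°, so the shorter arc goes the other way round — across 180°.
Signed shortest Δλ = ((161.78 − -117.45 + 180) mod 360) − 180 = -80.77°.
Going west by 80.77° from -117.45° passes through 180° before reaching +161.78°.

Yes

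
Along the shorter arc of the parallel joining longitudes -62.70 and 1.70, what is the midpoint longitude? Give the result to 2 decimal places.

-30.50°

Signed shortest Δλ from -62.70° to +1.70° is +64.40°.
Midpoint longitude = -62.70° + (+64.40°)/2 = -62.70° + 32.20° = -30.50°.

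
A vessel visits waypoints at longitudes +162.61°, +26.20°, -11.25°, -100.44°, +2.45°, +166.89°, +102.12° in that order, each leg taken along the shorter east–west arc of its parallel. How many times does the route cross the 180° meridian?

0

Leg 1: +162.61° → +26.20°, shortest Δλ = -136.41° (west) — does not cross 180°.
Leg 2: +26.20° → -11.25°, shortest Δλ = -37.45° (west) — does not cross 180°.
Leg 3: -11.25° → -100.44°, shortest Δλ = -89.19° (west) — does not cross 180°.
Leg 4: -100.44° → +2.45°, shortest Δλ = 102.89° (east) — does not cross 180°.
Leg 5: +2.45° → +166.89°, shortest Δλ = 164.44° (east) — does not cross 180°.
Leg 6: +166.89° → +102.12°, shortest Δλ = -64.77° (west) — does not cross 180°.
Total crossings: 0.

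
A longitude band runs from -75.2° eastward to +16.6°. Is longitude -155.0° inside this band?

Band width going east from -75.2° to +16.6°: ((16.6 − -75.2) mod 360) = 91.8°.
Offset of -155.0° east of the west edge: ((-155.0 − -75.2) mod 360) = 280.2°.
280.2° > 91.8° ⇒ outside.

No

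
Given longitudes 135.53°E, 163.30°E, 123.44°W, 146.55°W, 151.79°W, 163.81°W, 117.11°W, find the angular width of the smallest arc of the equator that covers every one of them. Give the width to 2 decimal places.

Sort the longitudes: -163.81°, -151.79°, -146.55°, -123.44°, -117.11°, +135.53°, +163.30°.
Eastward gaps between consecutive values (wrapping around): 12.02°, 5.24°, 23.11°, 6.33°, 252.64°, 27.77°, 32.89°.
Largest gap = 252.64° ⇒ minimal covering band is its complement: 360° − 252.64° = 107.36°.
Band runs from +135.53° eastward to -117.11°, crossing the antimeridian.

107.36°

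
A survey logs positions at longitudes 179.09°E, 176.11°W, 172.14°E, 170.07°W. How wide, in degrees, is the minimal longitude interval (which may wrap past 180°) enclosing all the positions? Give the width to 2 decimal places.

17.79°

Sort the longitudes: -176.11°, -170.07°, +172.14°, +179.09°.
Eastward gaps between consecutive values (wrapping around): 6.04°, 342.21°, 6.95°, 4.80°.
Largest gap = 342.21° ⇒ minimal covering band is its complement: 360° − 342.21° = 17.79°.
Band runs from +172.14° eastward to -170.07°, crossing the antimeridian.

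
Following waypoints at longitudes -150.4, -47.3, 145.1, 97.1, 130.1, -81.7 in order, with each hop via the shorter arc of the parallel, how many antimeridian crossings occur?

2

Leg 1: -150.4° → -47.3°, shortest Δλ = 103.1° (east) — does not cross 180°.
Leg 2: -47.3° → +145.1°, shortest Δλ = -167.6° (west) — crosses 180°.
Leg 3: +145.1° → +97.1°, shortest Δλ = -48.0° (west) — does not cross 180°.
Leg 4: +97.1° → +130.1°, shortest Δλ = 33.0° (east) — does not cross 180°.
Leg 5: +130.1° → -81.7°, shortest Δλ = 148.2° (east) — crosses 180°.
Total crossings: 2.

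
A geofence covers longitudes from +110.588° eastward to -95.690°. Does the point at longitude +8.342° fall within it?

Band width going east from +110.588° to -95.690°: ((-95.690 − 110.588) mod 360) = 153.722°.
Offset of +8.342° east of the west edge: ((8.342 − 110.588) mod 360) = 257.754°.
257.754° > 153.722° ⇒ outside.

No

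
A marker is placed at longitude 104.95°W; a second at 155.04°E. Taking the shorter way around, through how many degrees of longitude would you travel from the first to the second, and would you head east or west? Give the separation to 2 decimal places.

100.01° west

Raw difference: 155.04 − -104.95 = 259.99°.
Normalise into (−180°, 180°]: 259.99° − 360° = -100.01°.
Negative ⇒ the second point lies to the west; separation 100.01°.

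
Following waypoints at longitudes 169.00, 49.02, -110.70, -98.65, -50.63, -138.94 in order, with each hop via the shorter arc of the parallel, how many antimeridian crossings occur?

0

Leg 1: +169.00° → +49.02°, shortest Δλ = -119.98° (west) — does not cross 180°.
Leg 2: +49.02° → -110.70°, shortest Δλ = -159.72° (west) — does not cross 180°.
Leg 3: -110.70° → -98.65°, shortest Δλ = 12.05° (east) — does not cross 180°.
Leg 4: -98.65° → -50.63°, shortest Δλ = 48.02° (east) — does not cross 180°.
Leg 5: -50.63° → -138.94°, shortest Δλ = -88.31° (west) — does not cross 180°.
Total crossings: 0.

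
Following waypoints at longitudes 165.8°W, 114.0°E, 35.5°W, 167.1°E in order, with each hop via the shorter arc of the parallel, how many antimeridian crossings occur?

2

Leg 1: -165.8° → +114.0°, shortest Δλ = -80.2° (west) — crosses 180°.
Leg 2: +114.0° → -35.5°, shortest Δλ = -149.5° (west) — does not cross 180°.
Leg 3: -35.5° → +167.1°, shortest Δλ = -157.4° (west) — crosses 180°.
Total crossings: 2.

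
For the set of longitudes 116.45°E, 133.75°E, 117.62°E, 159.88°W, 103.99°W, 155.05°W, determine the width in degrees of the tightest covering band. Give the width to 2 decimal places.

139.56°

Sort the longitudes: -159.88°, -155.05°, -103.99°, +116.45°, +117.62°, +133.75°.
Eastward gaps between consecutive values (wrapping around): 4.83°, 51.06°, 220.44°, 1.17°, 16.13°, 66.37°.
Largest gap = 220.44° ⇒ minimal covering band is its complement: 360° − 220.44° = 139.56°.
Band runs from +116.45° eastward to -103.99°, crossing the antimeridian.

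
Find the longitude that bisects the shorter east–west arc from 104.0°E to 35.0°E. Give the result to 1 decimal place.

69.5°E

Signed shortest Δλ from +104.0° to +35.0° is -69.0°.
Midpoint longitude = +104.0° + (-69.0°)/2 = +104.0° − 34.5° = +69.5°.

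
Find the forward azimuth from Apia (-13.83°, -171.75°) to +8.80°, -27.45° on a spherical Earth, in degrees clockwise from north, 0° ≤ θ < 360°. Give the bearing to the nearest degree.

94°

Δλ = -27.45 − -171.75 = 144.30°.
θ = atan2( sin Δλ · cos φ₂ , cos φ₁ · sin φ₂ − sin φ₁ · cos φ₂ · cos Δλ )
  = atan2(0.57667, -0.04329) = 94.293° → normalised to [0°, 360°): 94.293°.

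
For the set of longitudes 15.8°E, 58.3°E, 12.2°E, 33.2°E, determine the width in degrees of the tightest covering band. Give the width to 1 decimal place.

46.1°

Sort the longitudes: +12.2°, +15.8°, +33.2°, +58.3°.
Eastward gaps between consecutive values (wrapping around): 3.6°, 17.4°, 25.1°, 313.9°.
Largest gap = 313.9° ⇒ minimal covering band is its complement: 360° − 313.9° = 46.1°.
Band runs from +12.2° eastward to +58.3°.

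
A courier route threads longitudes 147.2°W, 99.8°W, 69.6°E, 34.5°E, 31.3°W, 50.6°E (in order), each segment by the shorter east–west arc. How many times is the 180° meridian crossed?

Leg 1: -147.2° → -99.8°, shortest Δλ = 47.4° (east) — does not cross 180°.
Leg 2: -99.8° → +69.6°, shortest Δλ = 169.4° (east) — does not cross 180°.
Leg 3: +69.6° → +34.5°, shortest Δλ = -35.1° (west) — does not cross 180°.
Leg 4: +34.5° → -31.3°, shortest Δλ = -65.8° (west) — does not cross 180°.
Leg 5: -31.3° → +50.6°, shortest Δλ = 81.9° (east) — does not cross 180°.
Total crossings: 0.

0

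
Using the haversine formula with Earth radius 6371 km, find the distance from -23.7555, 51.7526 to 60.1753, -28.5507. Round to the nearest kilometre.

Δλ = -28.5507 − 51.7526 = -80.3033°.
Δφ = 60.1753 − -23.7555 = 83.9308°.
a = sin²(Δφ/2) + cos φ₁ · cos φ₂ · sin²(Δλ/2) = 0.636404.
c = 2·atan2(√a, √(1−a)) = 1.84711 rad → d = 6371·c ≈ 11767.91 km.

11768 km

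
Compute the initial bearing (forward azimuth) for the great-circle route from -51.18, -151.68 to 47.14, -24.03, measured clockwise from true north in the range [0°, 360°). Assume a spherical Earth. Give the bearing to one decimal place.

75.8°

Δλ = -24.03 − -151.68 = 127.65°.
θ = atan2( sin Δλ · cos φ₂ , cos φ₁ · sin φ₂ − sin φ₁ · cos φ₂ · cos Δλ )
  = atan2(0.53856, 0.13579) = 75.849° → normalised to [0°, 360°): 75.849°.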